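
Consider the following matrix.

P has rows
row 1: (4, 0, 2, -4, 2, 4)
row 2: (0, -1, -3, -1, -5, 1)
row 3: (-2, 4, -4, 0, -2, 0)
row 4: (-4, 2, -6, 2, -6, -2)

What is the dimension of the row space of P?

Row reduce to echelon form.
R3 ← R3 + (1/2)·R1: [0, 4, -3, -2, -1, 2]
R4 ← R4 + R1: [0, 2, -4, -2, -4, 2]
R3 ← R3 + (4)·R2: [0, 0, -15, -6, -21, 6]
R4 ← R4 + (2)·R2: [0, 0, -10, -4, -14, 4]
R4 ← R4 − (2/3)·R3: [0, 0, 0, 0, 0, 0]
Echelon form has 3 nonzero rows, so rank(P) = 3.
The row space has dimension equal to the rank: 3.

3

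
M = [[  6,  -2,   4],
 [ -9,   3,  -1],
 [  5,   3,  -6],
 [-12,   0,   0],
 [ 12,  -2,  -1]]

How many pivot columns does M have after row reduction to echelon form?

3

Row reduce to echelon form.
R2 ← R2 + (3/2)·R1: [0, 0, 5]
R3 ← R3 − (5/6)·R1: [0, 14/3, -28/3]
R4 ← R4 + (2)·R1: [0, -4, 8]
R5 ← R5 − (2)·R1: [0, 2, -9]
Swap R2 ↔ R3
R4 ← R4 + (6/7)·R2: [0, 0, 0]
R5 ← R5 − (3/7)·R2: [0, 0, -5]
R5 ← R5 + R3: [0, 0, 0]
Echelon form has 3 nonzero rows, so rank(M) = 3.
Each nonzero row contributes one pivot column: 3 pivot columns.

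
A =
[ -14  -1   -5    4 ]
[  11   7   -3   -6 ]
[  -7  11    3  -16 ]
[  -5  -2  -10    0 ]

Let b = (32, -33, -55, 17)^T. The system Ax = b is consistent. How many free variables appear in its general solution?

Row reduce the augmented matrix [A | b].
R2 ← R2 + (11/14)·R1: [0, 87/14, -97/14, -20/7, -55/7]
R3 ← R3 − (1/2)·R1: [0, 23/2, 11/2, -18, -71]
R4 ← R4 − (5/14)·R1: [0, -23/14, -115/14, -10/7, 39/7]
R3 ← R3 − (161/87)·R2: [0, 0, 1594/87, -1106/87, -4912/87]
R4 ← R4 + (23/87)·R2: [0, 0, -874/87, -190/87, 304/87]
R4 ← R4 + (437/797)·R3: [0, 0, 0, -7296/797, -21888/797]
The echelon form has 4 nonzero rows, and every pivot lies in the first 4 columns, so rank(A) = rank([A|b]) = 4.
The system is consistent.
Free variables = (unknowns) − (rank) = 4 − 4 = 0.

0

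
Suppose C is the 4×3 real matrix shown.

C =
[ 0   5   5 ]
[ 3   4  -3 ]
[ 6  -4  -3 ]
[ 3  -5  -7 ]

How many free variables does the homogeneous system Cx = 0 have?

0

Row reduce to echelon form.
Swap R1 ↔ R2
R3 ← R3 − (2)·R1: [0, -12, 3]
R4 ← R4 − R1: [0, -9, -4]
R3 ← R3 + (12/5)·R2: [0, 0, 15]
R4 ← R4 + (9/5)·R2: [0, 0, 5]
R4 ← R4 − (1/3)·R3: [0, 0, 0]
3 nonzero rows, so rank(C) = 3.
C has 3 columns; by rank–nullity, nullity = 3 − 3 = 0.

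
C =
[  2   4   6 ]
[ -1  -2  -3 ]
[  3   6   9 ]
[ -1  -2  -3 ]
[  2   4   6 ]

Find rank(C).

1

Row reduce to echelon form.
R2 ← R2 + (1/2)·R1: [0, 0, 0]
R3 ← R3 − (3/2)·R1: [0, 0, 0]
R4 ← R4 + (1/2)·R1: [0, 0, 0]
R5 ← R5 − R1: [0, 0, 0]
Echelon form has 1 nonzero row, so rank(C) = 1.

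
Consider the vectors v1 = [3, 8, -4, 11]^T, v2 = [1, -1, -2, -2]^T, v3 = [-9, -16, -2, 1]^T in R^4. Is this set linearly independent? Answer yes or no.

Form the matrix with these vectors as rows and row reduce.
R2 ← R2 − (1/3)·R1: [0, -11/3, -2/3, -17/3]
R3 ← R3 + (3)·R1: [0, 8, -14, 34]
R3 ← R3 + (24/11)·R2: [0, 0, -170/11, 238/11]
3 nonzero rows, so the 3 vectors span a space of dimension 3.
Since 3 = 3, the vectors are linearly independent.

yes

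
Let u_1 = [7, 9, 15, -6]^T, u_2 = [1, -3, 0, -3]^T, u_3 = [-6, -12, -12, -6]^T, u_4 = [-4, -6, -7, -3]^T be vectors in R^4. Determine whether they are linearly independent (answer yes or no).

Form the matrix with these vectors as rows and row reduce.
R2 ← R2 − (1/7)·R1: [0, -30/7, -15/7, -15/7]
R3 ← R3 + (6/7)·R1: [0, -30/7, 6/7, -78/7]
R4 ← R4 + (4/7)·R1: [0, -6/7, 11/7, -45/7]
R3 ← R3 − R2: [0, 0, 3, -9]
R4 ← R4 − (1/5)·R2: [0, 0, 2, -6]
R4 ← R4 − (2/3)·R3: [0, 0, 0, 0]
3 nonzero rows, so the 4 vectors span a space of dimension 3.
Since 3 < 4, the vectors are linearly dependent.

no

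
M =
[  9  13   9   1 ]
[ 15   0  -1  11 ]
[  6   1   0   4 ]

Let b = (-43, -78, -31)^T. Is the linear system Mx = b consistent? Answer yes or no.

yes

Row reduce the augmented matrix [M | b].
R2 ← R2 − (5/3)·R1: [0, -65/3, -16, 28/3, -19/3]
R3 ← R3 − (2/3)·R1: [0, -23/3, -6, 10/3, -7/3]
R3 ← R3 − (23/65)·R2: [0, 0, -22/65, 2/65, -6/65]
The echelon form has 3 nonzero rows, and every pivot lies in the first 4 columns, so rank(M) = rank([M|b]) = 3.
The system is consistent.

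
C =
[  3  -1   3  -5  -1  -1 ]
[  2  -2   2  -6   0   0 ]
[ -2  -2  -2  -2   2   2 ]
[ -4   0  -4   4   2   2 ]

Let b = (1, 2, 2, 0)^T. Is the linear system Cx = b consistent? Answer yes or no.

yes

Row reduce the augmented matrix [C | b].
R2 ← R2 − (2/3)·R1: [0, -4/3, 0, -8/3, 2/3, 2/3, 4/3]
R3 ← R3 + (2/3)·R1: [0, -8/3, 0, -16/3, 4/3, 4/3, 8/3]
R4 ← R4 + (4/3)·R1: [0, -4/3, 0, -8/3, 2/3, 2/3, 4/3]
R3 ← R3 − (2)·R2: [0, 0, 0, 0, 0, 0, 0]
R4 ← R4 − R2: [0, 0, 0, 0, 0, 0, 0]
The echelon form has 2 nonzero rows, and every pivot lies in the first 6 columns, so rank(C) = rank([C|b]) = 2.
The system is consistent.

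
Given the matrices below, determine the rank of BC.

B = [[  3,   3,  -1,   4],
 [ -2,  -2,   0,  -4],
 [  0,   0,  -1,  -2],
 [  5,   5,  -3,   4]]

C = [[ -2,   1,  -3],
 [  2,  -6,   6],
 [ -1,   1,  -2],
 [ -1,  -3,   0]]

2

First compute BC:
[[ -3, -28,  11],
 [  4,  22,  -6],
 [  3,   5,   2],
 [ -1, -40,  21]]
Now row reduce the product.
R2 ← R2 + (4/3)·R1: [0, -46/3, 26/3]
R3 ← R3 + R1: [0, -23, 13]
R4 ← R4 − (1/3)·R1: [0, -92/3, 52/3]
R3 ← R3 − (3/2)·R2: [0, 0, 0]
R4 ← R4 − (2)·R2: [0, 0, 0]
2 nonzero rows, so rank(BC) = 2.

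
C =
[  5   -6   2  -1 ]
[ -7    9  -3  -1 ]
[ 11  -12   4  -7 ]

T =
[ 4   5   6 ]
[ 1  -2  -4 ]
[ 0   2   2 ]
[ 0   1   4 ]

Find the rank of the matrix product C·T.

2

First compute CT:
[[ 14,  40,  54],
 [-19, -60, -88],
 [ 32,  80,  94]]
Now row reduce the product.
R2 ← R2 + (19/14)·R1: [0, -40/7, -103/7]
R3 ← R3 − (16/7)·R1: [0, -80/7, -206/7]
R3 ← R3 − (2)·R2: [0, 0, 0]
2 nonzero rows, so rank(CT) = 2.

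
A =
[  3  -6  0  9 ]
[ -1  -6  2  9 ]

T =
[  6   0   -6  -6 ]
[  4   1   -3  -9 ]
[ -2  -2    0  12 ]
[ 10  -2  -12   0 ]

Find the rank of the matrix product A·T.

First compute AT:
[[ 84, -24, -108,  36],
 [ 56, -28, -84,  84]]
Now row reduce the product.
R2 ← R2 − (2/3)·R1: [0, -12, -12, 60]
2 nonzero rows, so rank(AT) = 2.

2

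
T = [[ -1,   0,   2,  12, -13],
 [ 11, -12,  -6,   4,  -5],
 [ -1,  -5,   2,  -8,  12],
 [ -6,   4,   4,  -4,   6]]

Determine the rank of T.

3

Row reduce to echelon form.
R2 ← R2 + (11)·R1: [0, -12, 16, 136, -148]
R3 ← R3 − R1: [0, -5, 0, -20, 25]
R4 ← R4 − (6)·R1: [0, 4, -8, -76, 84]
R3 ← R3 − (5/12)·R2: [0, 0, -20/3, -230/3, 260/3]
R4 ← R4 + (1/3)·R2: [0, 0, -8/3, -92/3, 104/3]
R4 ← R4 − (2/5)·R3: [0, 0, 0, 0, 0]
Echelon form has 3 nonzero rows, so rank(T) = 3.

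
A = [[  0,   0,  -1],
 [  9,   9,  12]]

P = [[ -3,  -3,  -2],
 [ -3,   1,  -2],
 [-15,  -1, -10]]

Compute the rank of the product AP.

First compute AP:
[[ 15,   1,  10],
 [-234, -30, -156]]
Now row reduce the product.
R2 ← R2 + (78/5)·R1: [0, -72/5, 0]
2 nonzero rows, so rank(AP) = 2.

2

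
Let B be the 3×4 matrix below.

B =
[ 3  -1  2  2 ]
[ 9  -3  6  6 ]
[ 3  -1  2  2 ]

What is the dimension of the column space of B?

1

Row reduce to echelon form.
R2 ← R2 − (3)·R1: [0, 0, 0, 0]
R3 ← R3 − R1: [0, 0, 0, 0]
Echelon form has 1 nonzero row, so rank(B) = 1.
The column space has dimension equal to the rank: 1.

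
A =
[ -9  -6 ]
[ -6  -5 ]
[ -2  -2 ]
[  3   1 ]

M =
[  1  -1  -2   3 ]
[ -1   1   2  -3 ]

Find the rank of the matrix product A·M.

First compute AM:
[[ -3,   3,   6,  -9],
 [ -1,   1,   2,  -3],
 [  0,   0,   0,   0],
 [  2,  -2,  -4,   6]]
Now row reduce the product.
R2 ← R2 − (1/3)·R1: [0, 0, 0, 0]
R4 ← R4 + (2/3)·R1: [0, 0, 0, 0]
1 nonzero row, so rank(AM) = 1.

1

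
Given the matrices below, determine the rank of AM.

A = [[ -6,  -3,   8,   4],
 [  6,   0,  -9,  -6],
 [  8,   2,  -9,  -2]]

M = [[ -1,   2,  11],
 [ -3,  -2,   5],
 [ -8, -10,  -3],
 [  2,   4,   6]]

First compute AM:
[[-41, -70, -81],
 [ 54,  78,  57],
 [ 54,  94, 113]]
Now row reduce the product.
R2 ← R2 + (54/41)·R1: [0, -582/41, -2037/41]
R3 ← R3 + (54/41)·R1: [0, 74/41, 259/41]
R3 ← R3 + (37/291)·R2: [0, 0, 0]
2 nonzero rows, so rank(AM) = 2.

2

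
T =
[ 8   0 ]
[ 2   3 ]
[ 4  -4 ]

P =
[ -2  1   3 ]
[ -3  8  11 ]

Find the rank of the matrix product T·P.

First compute TP:
[[-16,   8,  24],
 [-13,  26,  39],
 [  4, -28, -32]]
Now row reduce the product.
R2 ← R2 − (13/16)·R1: [0, 39/2, 39/2]
R3 ← R3 + (1/4)·R1: [0, -26, -26]
R3 ← R3 + (4/3)·R2: [0, 0, 0]
2 nonzero rows, so rank(TP) = 2.

2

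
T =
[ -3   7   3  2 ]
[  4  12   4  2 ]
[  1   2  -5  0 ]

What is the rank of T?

Row reduce to echelon form.
R2 ← R2 + (4/3)·R1: [0, 64/3, 8, 14/3]
R3 ← R3 + (1/3)·R1: [0, 13/3, -4, 2/3]
R3 ← R3 − (13/64)·R2: [0, 0, -45/8, -9/32]
Echelon form has 3 nonzero rows, so rank(T) = 3.

3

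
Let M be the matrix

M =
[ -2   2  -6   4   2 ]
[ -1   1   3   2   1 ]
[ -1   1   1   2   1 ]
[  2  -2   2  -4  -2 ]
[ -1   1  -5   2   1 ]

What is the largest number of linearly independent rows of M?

2

Row reduce to echelon form.
R2 ← R2 − (1/2)·R1: [0, 0, 6, 0, 0]
R3 ← R3 − (1/2)·R1: [0, 0, 4, 0, 0]
R4 ← R4 + R1: [0, 0, -4, 0, 0]
R5 ← R5 − (1/2)·R1: [0, 0, -2, 0, 0]
R3 ← R3 − (2/3)·R2: [0, 0, 0, 0, 0]
R4 ← R4 + (2/3)·R2: [0, 0, 0, 0, 0]
R5 ← R5 + (1/3)·R2: [0, 0, 0, 0, 0]
Echelon form has 2 nonzero rows, so rank(M) = 2.
The rank gives the maximum number of linearly independent rows: 2.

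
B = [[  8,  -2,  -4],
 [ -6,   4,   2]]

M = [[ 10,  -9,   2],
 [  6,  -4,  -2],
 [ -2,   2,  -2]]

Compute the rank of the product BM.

2

First compute BM:
[[ 76, -72,  28],
 [-40,  42, -24]]
Now row reduce the product.
R2 ← R2 + (10/19)·R1: [0, 78/19, -176/19]
2 nonzero rows, so rank(BM) = 2.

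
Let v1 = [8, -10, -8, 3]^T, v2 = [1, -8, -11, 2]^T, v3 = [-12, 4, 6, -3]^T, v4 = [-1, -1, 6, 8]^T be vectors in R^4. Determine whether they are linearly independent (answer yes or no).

yes

Form the matrix with these vectors as rows and row reduce.
R2 ← R2 − (1/8)·R1: [0, -27/4, -10, 13/8]
R3 ← R3 + (3/2)·R1: [0, -11, -6, 3/2]
R4 ← R4 + (1/8)·R1: [0, -9/4, 5, 67/8]
R3 ← R3 − (44/27)·R2: [0, 0, 278/27, -31/27]
R4 ← R4 − (1/3)·R2: [0, 0, 25/3, 47/6]
R4 ← R4 − (225/278)·R3: [0, 0, 0, 1218/139]
4 nonzero rows, so the 4 vectors span a space of dimension 4.
Since 4 = 4, the vectors are linearly independent.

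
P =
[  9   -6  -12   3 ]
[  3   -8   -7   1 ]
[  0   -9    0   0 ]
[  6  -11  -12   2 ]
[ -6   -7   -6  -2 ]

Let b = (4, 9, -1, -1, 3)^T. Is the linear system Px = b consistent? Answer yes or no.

no

Row reduce the augmented matrix [P | b].
R2 ← R2 − (1/3)·R1: [0, -6, -3, 0, 23/3]
R4 ← R4 − (2/3)·R1: [0, -7, -4, 0, -11/3]
R5 ← R5 + (2/3)·R1: [0, -11, -14, 0, 17/3]
R3 ← R3 − (3/2)·R2: [0, 0, 9/2, 0, -25/2]
R4 ← R4 − (7/6)·R2: [0, 0, -1/2, 0, -227/18]
R5 ← R5 − (11/6)·R2: [0, 0, -17/2, 0, -151/18]
R4 ← R4 + (1/9)·R3: [0, 0, 0, 0, -14]
R5 ← R5 + (17/9)·R3: [0, 0, 0, 0, -32]
R5 ← R5 − (16/7)·R4: [0, 0, 0, 0, 0]
The echelon form has 4 nonzero rows; the last pivot sits in the augmented column, so rank(P) = 3 but rank([P|b]) = 4.
Since the ranks differ, the system is inconsistent.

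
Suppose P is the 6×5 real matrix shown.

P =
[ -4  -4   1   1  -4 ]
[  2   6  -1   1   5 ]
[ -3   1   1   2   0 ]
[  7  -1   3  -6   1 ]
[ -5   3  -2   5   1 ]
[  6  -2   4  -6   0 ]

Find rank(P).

Row reduce to echelon form.
R2 ← R2 + (1/2)·R1: [0, 4, -1/2, 3/2, 3]
R3 ← R3 − (3/4)·R1: [0, 4, 1/4, 5/4, 3]
R4 ← R4 + (7/4)·R1: [0, -8, 19/4, -17/4, -6]
R5 ← R5 − (5/4)·R1: [0, 8, -13/4, 15/4, 6]
R6 ← R6 + (3/2)·R1: [0, -8, 11/2, -9/2, -6]
R3 ← R3 − R2: [0, 0, 3/4, -1/4, 0]
R4 ← R4 + (2)·R2: [0, 0, 15/4, -5/4, 0]
R5 ← R5 − (2)·R2: [0, 0, -9/4, 3/4, 0]
R6 ← R6 + (2)·R2: [0, 0, 9/2, -3/2, 0]
R4 ← R4 − (5)·R3: [0, 0, 0, 0, 0]
R5 ← R5 + (3)·R3: [0, 0, 0, 0, 0]
R6 ← R6 − (6)·R3: [0, 0, 0, 0, 0]
Echelon form has 3 nonzero rows, so rank(P) = 3.

3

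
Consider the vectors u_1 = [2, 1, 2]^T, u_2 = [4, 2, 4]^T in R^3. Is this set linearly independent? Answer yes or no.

Form the matrix with these vectors as rows and row reduce.
R2 ← R2 − (2)·R1: [0, 0, 0]
1 nonzero row, so the 2 vectors span a space of dimension 1.
Since 1 < 2, the vectors are linearly dependent.

no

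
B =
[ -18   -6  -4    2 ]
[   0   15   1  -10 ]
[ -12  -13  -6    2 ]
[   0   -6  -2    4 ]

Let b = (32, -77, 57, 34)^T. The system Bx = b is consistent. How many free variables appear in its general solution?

0

Row reduce the augmented matrix [B | b].
R3 ← R3 − (2/3)·R1: [0, -9, -10/3, 2/3, 107/3]
R3 ← R3 + (3/5)·R2: [0, 0, -41/15, -16/3, -158/15]
R4 ← R4 + (2/5)·R2: [0, 0, -8/5, 0, 16/5]
R4 ← R4 − (24/41)·R3: [0, 0, 0, 128/41, 384/41]
The echelon form has 4 nonzero rows, and every pivot lies in the first 4 columns, so rank(B) = rank([B|b]) = 4.
The system is consistent.
Free variables = (unknowns) − (rank) = 4 − 4 = 0.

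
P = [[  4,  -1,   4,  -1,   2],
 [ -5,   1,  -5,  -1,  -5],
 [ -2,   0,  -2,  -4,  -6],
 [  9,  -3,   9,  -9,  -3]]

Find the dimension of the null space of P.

3

Row reduce to echelon form.
R2 ← R2 + (5/4)·R1: [0, -1/4, 0, -9/4, -5/2]
R3 ← R3 + (1/2)·R1: [0, -1/2, 0, -9/2, -5]
R4 ← R4 − (9/4)·R1: [0, -3/4, 0, -27/4, -15/2]
R3 ← R3 − (2)·R2: [0, 0, 0, 0, 0]
R4 ← R4 − (3)·R2: [0, 0, 0, 0, 0]
2 nonzero rows, so rank(P) = 2.
P has 5 columns; by rank–nullity, nullity = 5 − 2 = 3.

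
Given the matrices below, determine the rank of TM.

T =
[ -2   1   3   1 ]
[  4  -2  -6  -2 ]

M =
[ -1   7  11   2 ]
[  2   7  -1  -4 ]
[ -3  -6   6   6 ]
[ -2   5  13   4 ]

1

First compute TM:
[[ -7, -20,   8,  14],
 [ 14,  40, -16, -28]]
Now row reduce the product.
R2 ← R2 + (2)·R1: [0, 0, 0, 0]
1 nonzero row, so rank(TM) = 1.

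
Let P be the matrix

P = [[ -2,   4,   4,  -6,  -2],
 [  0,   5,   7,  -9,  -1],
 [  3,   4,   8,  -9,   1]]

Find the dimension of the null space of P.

3

Row reduce to echelon form.
R3 ← R3 + (3/2)·R1: [0, 10, 14, -18, -2]
R3 ← R3 − (2)·R2: [0, 0, 0, 0, 0]
2 nonzero rows, so rank(P) = 2.
P has 5 columns; by rank–nullity, nullity = 5 − 2 = 3.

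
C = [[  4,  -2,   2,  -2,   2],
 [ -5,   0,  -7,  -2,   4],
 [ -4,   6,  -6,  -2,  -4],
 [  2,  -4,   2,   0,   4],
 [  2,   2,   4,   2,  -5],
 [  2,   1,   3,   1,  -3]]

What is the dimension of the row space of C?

Row reduce to echelon form.
R2 ← R2 + (5/4)·R1: [0, -5/2, -9/2, -9/2, 13/2]
R3 ← R3 + R1: [0, 4, -4, -4, -2]
R4 ← R4 − (1/2)·R1: [0, -3, 1, 1, 3]
R5 ← R5 − (1/2)·R1: [0, 3, 3, 3, -6]
R6 ← R6 − (1/2)·R1: [0, 2, 2, 2, -4]
R3 ← R3 + (8/5)·R2: [0, 0, -56/5, -56/5, 42/5]
R4 ← R4 − (6/5)·R2: [0, 0, 32/5, 32/5, -24/5]
R5 ← R5 + (6/5)·R2: [0, 0, -12/5, -12/5, 9/5]
R6 ← R6 + (4/5)·R2: [0, 0, -8/5, -8/5, 6/5]
R4 ← R4 + (4/7)·R3: [0, 0, 0, 0, 0]
R5 ← R5 − (3/14)·R3: [0, 0, 0, 0, 0]
R6 ← R6 − (1/7)·R3: [0, 0, 0, 0, 0]
Echelon form has 3 nonzero rows, so rank(C) = 3.
The row space has dimension equal to the rank: 3.

3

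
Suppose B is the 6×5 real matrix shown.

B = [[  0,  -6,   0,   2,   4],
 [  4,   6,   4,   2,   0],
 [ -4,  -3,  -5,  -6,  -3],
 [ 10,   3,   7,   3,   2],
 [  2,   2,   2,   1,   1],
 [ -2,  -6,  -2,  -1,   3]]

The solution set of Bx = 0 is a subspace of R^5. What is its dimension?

1

Row reduce to echelon form.
Swap R1 ↔ R2
R3 ← R3 + R1: [0, 3, -1, -4, -3]
R4 ← R4 − (5/2)·R1: [0, -12, -3, -2, 2]
R5 ← R5 − (1/2)·R1: [0, -1, 0, 0, 1]
R6 ← R6 + (1/2)·R1: [0, -3, 0, 0, 3]
R3 ← R3 + (1/2)·R2: [0, 0, -1, -3, -1]
R4 ← R4 − (2)·R2: [0, 0, -3, -6, -6]
R5 ← R5 − (1/6)·R2: [0, 0, 0, -1/3, 1/3]
R6 ← R6 − (1/2)·R2: [0, 0, 0, -1, 1]
R4 ← R4 − (3)·R3: [0, 0, 0, 3, -3]
R5 ← R5 + (1/9)·R4: [0, 0, 0, 0, 0]
R6 ← R6 + (1/3)·R4: [0, 0, 0, 0, 0]
4 nonzero rows, so rank(B) = 4.
B has 5 columns; by rank–nullity, nullity = 5 − 4 = 1.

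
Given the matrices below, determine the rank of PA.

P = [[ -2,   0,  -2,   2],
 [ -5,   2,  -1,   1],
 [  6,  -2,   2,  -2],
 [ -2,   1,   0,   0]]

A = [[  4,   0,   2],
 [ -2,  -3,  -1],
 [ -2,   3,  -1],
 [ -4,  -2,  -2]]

First compute PA:
[[-12, -10,  -6],
 [-26, -11, -13],
 [ 32,  16,  16],
 [-10,  -3,  -5]]
Now row reduce the product.
R2 ← R2 − (13/6)·R1: [0, 32/3, 0]
R3 ← R3 + (8/3)·R1: [0, -32/3, 0]
R4 ← R4 − (5/6)·R1: [0, 16/3, 0]
R3 ← R3 + R2: [0, 0, 0]
R4 ← R4 − (1/2)·R2: [0, 0, 0]
2 nonzero rows, so rank(PA) = 2.

2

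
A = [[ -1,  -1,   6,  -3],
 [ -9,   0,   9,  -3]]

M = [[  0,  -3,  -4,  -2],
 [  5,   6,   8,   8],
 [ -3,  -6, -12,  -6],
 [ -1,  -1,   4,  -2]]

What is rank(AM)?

2

First compute AM:
[[-20, -36, -88, -36],
 [-24, -24, -84, -30]]
Now row reduce the product.
R2 ← R2 − (6/5)·R1: [0, 96/5, 108/5, 66/5]
2 nonzero rows, so rank(AM) = 2.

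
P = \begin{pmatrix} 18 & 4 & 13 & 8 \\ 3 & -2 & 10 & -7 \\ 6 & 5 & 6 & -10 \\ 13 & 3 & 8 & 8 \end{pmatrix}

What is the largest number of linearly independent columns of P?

Row reduce to echelon form.
R2 ← R2 − (1/6)·R1: [0, -8/3, 47/6, -25/3]
R3 ← R3 − (1/3)·R1: [0, 11/3, 5/3, -38/3]
R4 ← R4 − (13/18)·R1: [0, 1/9, -25/18, 20/9]
R3 ← R3 + (11/8)·R2: [0, 0, 199/16, -193/8]
R4 ← R4 + (1/24)·R2: [0, 0, -17/16, 15/8]
R4 ← R4 + (17/199)·R3: [0, 0, 0, -37/199]
Echelon form has 4 nonzero rows, so rank(P) = 4.
The rank gives the maximum number of linearly independent columns: 4.

4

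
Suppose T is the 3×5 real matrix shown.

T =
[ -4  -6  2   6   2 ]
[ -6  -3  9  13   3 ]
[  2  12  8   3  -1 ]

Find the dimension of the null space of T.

Row reduce to echelon form.
R2 ← R2 − (3/2)·R1: [0, 6, 6, 4, 0]
R3 ← R3 + (1/2)·R1: [0, 9, 9, 6, 0]
R3 ← R3 − (3/2)·R2: [0, 0, 0, 0, 0]
2 nonzero rows, so rank(T) = 2.
T has 5 columns; by rank–nullity, nullity = 5 − 2 = 3.

3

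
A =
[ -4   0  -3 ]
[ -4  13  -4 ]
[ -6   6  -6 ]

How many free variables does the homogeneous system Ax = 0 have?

0

Row reduce to echelon form.
R2 ← R2 − R1: [0, 13, -1]
R3 ← R3 − (3/2)·R1: [0, 6, -3/2]
R3 ← R3 − (6/13)·R2: [0, 0, -27/26]
3 nonzero rows, so rank(A) = 3.
A has 3 columns; by rank–nullity, nullity = 3 − 3 = 0.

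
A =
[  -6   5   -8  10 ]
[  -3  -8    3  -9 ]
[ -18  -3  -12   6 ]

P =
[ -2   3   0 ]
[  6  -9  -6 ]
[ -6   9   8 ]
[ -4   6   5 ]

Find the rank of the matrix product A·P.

2

First compute AP:
[[ 50, -75, -44],
 [-24,  36,  27],
 [ 66, -99, -48]]
Now row reduce the product.
R2 ← R2 + (12/25)·R1: [0, 0, 147/25]
R3 ← R3 − (33/25)·R1: [0, 0, 252/25]
R3 ← R3 − (12/7)·R2: [0, 0, 0]
2 nonzero rows, so rank(AP) = 2.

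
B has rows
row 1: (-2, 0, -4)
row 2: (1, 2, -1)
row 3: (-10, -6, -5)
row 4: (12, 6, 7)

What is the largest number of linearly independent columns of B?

Row reduce to echelon form.
R2 ← R2 + (1/2)·R1: [0, 2, -3]
R3 ← R3 − (5)·R1: [0, -6, 15]
R4 ← R4 + (6)·R1: [0, 6, -17]
R3 ← R3 + (3)·R2: [0, 0, 6]
R4 ← R4 − (3)·R2: [0, 0, -8]
R4 ← R4 + (4/3)·R3: [0, 0, 0]
Echelon form has 3 nonzero rows, so rank(B) = 3.
The rank gives the maximum number of linearly independent columns: 3.

3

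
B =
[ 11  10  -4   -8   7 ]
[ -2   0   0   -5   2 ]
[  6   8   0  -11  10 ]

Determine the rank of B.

Row reduce to echelon form.
R2 ← R2 + (2/11)·R1: [0, 20/11, -8/11, -71/11, 36/11]
R3 ← R3 − (6/11)·R1: [0, 28/11, 24/11, -73/11, 68/11]
R3 ← R3 − (7/5)·R2: [0, 0, 16/5, 12/5, 8/5]
Echelon form has 3 nonzero rows, so rank(B) = 3.

3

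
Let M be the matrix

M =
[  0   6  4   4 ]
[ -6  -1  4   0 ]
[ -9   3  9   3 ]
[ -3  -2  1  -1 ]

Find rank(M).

Row reduce to echelon form.
Swap R1 ↔ R2
R3 ← R3 − (3/2)·R1: [0, 9/2, 3, 3]
R4 ← R4 − (1/2)·R1: [0, -3/2, -1, -1]
R3 ← R3 − (3/4)·R2: [0, 0, 0, 0]
R4 ← R4 + (1/4)·R2: [0, 0, 0, 0]
Echelon form has 2 nonzero rows, so rank(M) = 2.

2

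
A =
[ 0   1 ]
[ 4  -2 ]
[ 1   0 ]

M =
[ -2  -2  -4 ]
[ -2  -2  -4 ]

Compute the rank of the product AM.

1

First compute AM:
[[ -2,  -2,  -4],
 [ -4,  -4,  -8],
 [ -2,  -2,  -4]]
Now row reduce the product.
R2 ← R2 − (2)·R1: [0, 0, 0]
R3 ← R3 − R1: [0, 0, 0]
1 nonzero row, so rank(AM) = 1.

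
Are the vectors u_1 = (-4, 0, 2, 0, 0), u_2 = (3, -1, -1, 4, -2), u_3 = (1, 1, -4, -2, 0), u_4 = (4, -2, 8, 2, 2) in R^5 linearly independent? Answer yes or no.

no

Form the matrix with these vectors as rows and row reduce.
R2 ← R2 + (3/4)·R1: [0, -1, 1/2, 4, -2]
R3 ← R3 + (1/4)·R1: [0, 1, -7/2, -2, 0]
R4 ← R4 + R1: [0, -2, 10, 2, 2]
R3 ← R3 + R2: [0, 0, -3, 2, -2]
R4 ← R4 − (2)·R2: [0, 0, 9, -6, 6]
R4 ← R4 + (3)·R3: [0, 0, 0, 0, 0]
3 nonzero rows, so the 4 vectors span a space of dimension 3.
Since 3 < 4, the vectors are linearly dependent.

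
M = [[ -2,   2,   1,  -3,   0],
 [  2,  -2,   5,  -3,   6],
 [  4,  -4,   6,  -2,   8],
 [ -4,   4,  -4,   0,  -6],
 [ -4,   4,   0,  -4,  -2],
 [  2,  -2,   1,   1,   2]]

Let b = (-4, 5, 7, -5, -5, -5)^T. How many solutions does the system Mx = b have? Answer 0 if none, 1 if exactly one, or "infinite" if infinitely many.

Row reduce the augmented matrix [M | b].
R2 ← R2 + R1: [0, 0, 6, -6, 6, 1]
R3 ← R3 + (2)·R1: [0, 0, 8, -8, 8, -1]
R4 ← R4 − (2)·R1: [0, 0, -6, 6, -6, 3]
R5 ← R5 − (2)·R1: [0, 0, -2, 2, -2, 3]
R6 ← R6 + R1: [0, 0, 2, -2, 2, -9]
R3 ← R3 − (4/3)·R2: [0, 0, 0, 0, 0, -7/3]
R4 ← R4 + R2: [0, 0, 0, 0, 0, 4]
R5 ← R5 + (1/3)·R2: [0, 0, 0, 0, 0, 10/3]
R6 ← R6 − (1/3)·R2: [0, 0, 0, 0, 0, -28/3]
R4 ← R4 + (12/7)·R3: [0, 0, 0, 0, 0, 0]
R5 ← R5 + (10/7)·R3: [0, 0, 0, 0, 0, 0]
R6 ← R6 − (4)·R3: [0, 0, 0, 0, 0, 0]
The echelon form has 3 nonzero rows; the last pivot sits in the augmented column, so rank(M) = 2 but rank([M|b]) = 3.
Since the ranks differ, the system is inconsistent.
It has no solutions.

0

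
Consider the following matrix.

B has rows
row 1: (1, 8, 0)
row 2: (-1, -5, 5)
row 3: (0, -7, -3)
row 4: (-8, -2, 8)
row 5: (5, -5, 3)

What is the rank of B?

Row reduce to echelon form.
R2 ← R2 + R1: [0, 3, 5]
R4 ← R4 + (8)·R1: [0, 62, 8]
R5 ← R5 − (5)·R1: [0, -45, 3]
R3 ← R3 + (7/3)·R2: [0, 0, 26/3]
R4 ← R4 − (62/3)·R2: [0, 0, -286/3]
R5 ← R5 + (15)·R2: [0, 0, 78]
R4 ← R4 + (11)·R3: [0, 0, 0]
R5 ← R5 − (9)·R3: [0, 0, 0]
Echelon form has 3 nonzero rows, so rank(B) = 3.

3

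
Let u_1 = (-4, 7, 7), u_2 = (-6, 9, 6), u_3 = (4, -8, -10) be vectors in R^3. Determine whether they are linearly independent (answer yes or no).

no

Form the matrix with these vectors as rows and row reduce.
R2 ← R2 − (3/2)·R1: [0, -3/2, -9/2]
R3 ← R3 + R1: [0, -1, -3]
R3 ← R3 − (2/3)·R2: [0, 0, 0]
2 nonzero rows, so the 3 vectors span a space of dimension 2.
Since 2 < 3, the vectors are linearly dependent.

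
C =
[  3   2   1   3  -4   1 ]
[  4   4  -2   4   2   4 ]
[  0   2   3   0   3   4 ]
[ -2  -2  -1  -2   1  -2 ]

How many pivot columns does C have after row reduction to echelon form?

Row reduce to echelon form.
R2 ← R2 − (4/3)·R1: [0, 4/3, -10/3, 0, 22/3, 8/3]
R4 ← R4 + (2/3)·R1: [0, -2/3, -1/3, 0, -5/3, -4/3]
R3 ← R3 − (3/2)·R2: [0, 0, 8, 0, -8, 0]
R4 ← R4 + (1/2)·R2: [0, 0, -2, 0, 2, 0]
R4 ← R4 + (1/4)·R3: [0, 0, 0, 0, 0, 0]
Echelon form has 3 nonzero rows, so rank(C) = 3.
Each nonzero row contributes one pivot column: 3 pivot columns.

3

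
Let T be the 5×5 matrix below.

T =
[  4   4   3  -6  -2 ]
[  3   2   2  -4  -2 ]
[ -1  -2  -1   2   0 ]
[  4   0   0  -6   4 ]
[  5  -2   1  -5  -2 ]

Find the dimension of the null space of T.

Row reduce to echelon form.
R2 ← R2 − (3/4)·R1: [0, -1, -1/4, 1/2, -1/2]
R3 ← R3 + (1/4)·R1: [0, -1, -1/4, 1/2, -1/2]
R4 ← R4 − R1: [0, -4, -3, 0, 6]
R5 ← R5 − (5/4)·R1: [0, -7, -11/4, 5/2, 1/2]
R3 ← R3 − R2: [0, 0, 0, 0, 0]
R4 ← R4 − (4)·R2: [0, 0, -2, -2, 8]
R5 ← R5 − (7)·R2: [0, 0, -1, -1, 4]
Swap R3 ↔ R4
R5 ← R5 − (1/2)·R3: [0, 0, 0, 0, 0]
3 nonzero rows, so rank(T) = 3.
T has 5 columns; by rank–nullity, nullity = 5 − 3 = 2.

2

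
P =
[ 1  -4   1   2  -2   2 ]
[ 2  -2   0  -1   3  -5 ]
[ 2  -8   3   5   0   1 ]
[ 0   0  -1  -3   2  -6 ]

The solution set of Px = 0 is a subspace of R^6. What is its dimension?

2

Row reduce to echelon form.
R2 ← R2 − (2)·R1: [0, 6, -2, -5, 7, -9]
R3 ← R3 − (2)·R1: [0, 0, 1, 1, 4, -3]
R4 ← R4 + R3: [0, 0, 0, -2, 6, -9]
4 nonzero rows, so rank(P) = 4.
P has 6 columns; by rank–nullity, nullity = 6 − 4 = 2.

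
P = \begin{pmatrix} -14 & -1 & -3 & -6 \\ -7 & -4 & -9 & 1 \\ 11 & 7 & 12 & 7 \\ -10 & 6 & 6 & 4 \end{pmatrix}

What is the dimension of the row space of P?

Row reduce to echelon form.
R2 ← R2 − (1/2)·R1: [0, -7/2, -15/2, 4]
R3 ← R3 + (11/14)·R1: [0, 87/14, 135/14, 16/7]
R4 ← R4 − (5/7)·R1: [0, 47/7, 57/7, 58/7]
R3 ← R3 + (87/49)·R2: [0, 0, -180/49, 460/49]
R4 ← R4 + (94/49)·R2: [0, 0, -306/49, 782/49]
R4 ← R4 − (17/10)·R3: [0, 0, 0, 0]
Echelon form has 3 nonzero rows, so rank(P) = 3.
The row space has dimension equal to the rank: 3.

3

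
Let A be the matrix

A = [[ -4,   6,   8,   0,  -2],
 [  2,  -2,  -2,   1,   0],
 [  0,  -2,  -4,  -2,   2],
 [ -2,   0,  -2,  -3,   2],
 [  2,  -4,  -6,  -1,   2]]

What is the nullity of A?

Row reduce to echelon form.
R2 ← R2 + (1/2)·R1: [0, 1, 2, 1, -1]
R4 ← R4 − (1/2)·R1: [0, -3, -6, -3, 3]
R5 ← R5 + (1/2)·R1: [0, -1, -2, -1, 1]
R3 ← R3 + (2)·R2: [0, 0, 0, 0, 0]
R4 ← R4 + (3)·R2: [0, 0, 0, 0, 0]
R5 ← R5 + R2: [0, 0, 0, 0, 0]
2 nonzero rows, so rank(A) = 2.
A has 5 columns; by rank–nullity, nullity = 5 − 2 = 3.

3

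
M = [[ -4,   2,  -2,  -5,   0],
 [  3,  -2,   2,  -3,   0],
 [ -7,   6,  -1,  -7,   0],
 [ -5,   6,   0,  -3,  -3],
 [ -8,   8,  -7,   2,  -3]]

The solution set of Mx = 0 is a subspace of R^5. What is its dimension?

0

Row reduce to echelon form.
R2 ← R2 + (3/4)·R1: [0, -1/2, 1/2, -27/4, 0]
R3 ← R3 − (7/4)·R1: [0, 5/2, 5/2, 7/4, 0]
R4 ← R4 − (5/4)·R1: [0, 7/2, 5/2, 13/4, -3]
R5 ← R5 − (2)·R1: [0, 4, -3, 12, -3]
R3 ← R3 + (5)·R2: [0, 0, 5, -32, 0]
R4 ← R4 + (7)·R2: [0, 0, 6, -44, -3]
R5 ← R5 + (8)·R2: [0, 0, 1, -42, -3]
R4 ← R4 − (6/5)·R3: [0, 0, 0, -28/5, -3]
R5 ← R5 − (1/5)·R3: [0, 0, 0, -178/5, -3]
R5 ← R5 − (89/14)·R4: [0, 0, 0, 0, 225/14]
5 nonzero rows, so rank(M) = 5.
M has 5 columns; by rank–nullity, nullity = 5 − 5 = 0.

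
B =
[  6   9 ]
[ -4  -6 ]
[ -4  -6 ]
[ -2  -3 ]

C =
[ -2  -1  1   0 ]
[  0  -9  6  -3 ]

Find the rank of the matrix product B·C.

First compute BC:
[[-12, -87,  60, -27],
 [  8,  58, -40,  18],
 [  8,  58, -40,  18],
 [  4,  29, -20,   9]]
Now row reduce the product.
R2 ← R2 + (2/3)·R1: [0, 0, 0, 0]
R3 ← R3 + (2/3)·R1: [0, 0, 0, 0]
R4 ← R4 + (1/3)·R1: [0, 0, 0, 0]
1 nonzero row, so rank(BC) = 1.

1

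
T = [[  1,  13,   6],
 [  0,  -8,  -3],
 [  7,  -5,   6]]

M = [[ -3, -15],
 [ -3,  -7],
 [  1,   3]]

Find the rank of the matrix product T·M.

2

First compute TM:
[[-36, -88],
 [ 21,  47],
 [  0, -52]]
Now row reduce the product.
R2 ← R2 + (7/12)·R1: [0, -13/3]
R3 ← R3 − (12)·R2: [0, 0]
2 nonzero rows, so rank(TM) = 2.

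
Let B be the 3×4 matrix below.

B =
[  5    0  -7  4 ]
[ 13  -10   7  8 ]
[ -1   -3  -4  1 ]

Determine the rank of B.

3

Row reduce to echelon form.
R2 ← R2 − (13/5)·R1: [0, -10, 126/5, -12/5]
R3 ← R3 + (1/5)·R1: [0, -3, -27/5, 9/5]
R3 ← R3 − (3/10)·R2: [0, 0, -324/25, 63/25]
Echelon form has 3 nonzero rows, so rank(B) = 3.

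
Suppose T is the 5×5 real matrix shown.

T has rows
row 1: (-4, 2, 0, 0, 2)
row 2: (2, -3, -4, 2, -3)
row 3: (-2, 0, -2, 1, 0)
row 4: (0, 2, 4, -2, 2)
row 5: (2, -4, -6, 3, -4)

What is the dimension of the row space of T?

Row reduce to echelon form.
R2 ← R2 + (1/2)·R1: [0, -2, -4, 2, -2]
R3 ← R3 − (1/2)·R1: [0, -1, -2, 1, -1]
R5 ← R5 + (1/2)·R1: [0, -3, -6, 3, -3]
R3 ← R3 − (1/2)·R2: [0, 0, 0, 0, 0]
R4 ← R4 + R2: [0, 0, 0, 0, 0]
R5 ← R5 − (3/2)·R2: [0, 0, 0, 0, 0]
Echelon form has 2 nonzero rows, so rank(T) = 2.
The row space has dimension equal to the rank: 2.

2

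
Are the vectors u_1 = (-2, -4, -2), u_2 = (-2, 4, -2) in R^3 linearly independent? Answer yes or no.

Form the matrix with these vectors as rows and row reduce.
R2 ← R2 − R1: [0, 8, 0]
2 nonzero rows, so the 2 vectors span a space of dimension 2.
Since 2 = 2, the vectors are linearly independent.

yes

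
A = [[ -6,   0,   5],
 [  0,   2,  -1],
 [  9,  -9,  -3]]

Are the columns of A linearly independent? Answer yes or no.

no

Row reduce A to echelon form.
R3 ← R3 + (3/2)·R1: [0, -9, 9/2]
R3 ← R3 + (9/2)·R2: [0, 0, 0]
2 pivots among 3 columns.
Only 2 < 3 pivot columns, so the columns are linearly dependent.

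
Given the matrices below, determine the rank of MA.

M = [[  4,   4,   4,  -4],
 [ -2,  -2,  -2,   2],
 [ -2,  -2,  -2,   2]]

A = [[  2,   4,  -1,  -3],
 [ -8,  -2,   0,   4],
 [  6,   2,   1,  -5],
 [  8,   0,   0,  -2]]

First compute MA:
[[-32,  16,   0,  -8],
 [ 16,  -8,   0,   4],
 [ 16,  -8,   0,   4]]
Now row reduce the product.
R2 ← R2 + (1/2)·R1: [0, 0, 0, 0]
R3 ← R3 + (1/2)·R1: [0, 0, 0, 0]
1 nonzero row, so rank(MA) = 1.

1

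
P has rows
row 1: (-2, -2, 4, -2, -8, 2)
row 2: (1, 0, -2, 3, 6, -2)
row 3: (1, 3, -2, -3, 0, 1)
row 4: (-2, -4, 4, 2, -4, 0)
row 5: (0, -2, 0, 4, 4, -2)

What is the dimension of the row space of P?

2

Row reduce to echelon form.
R2 ← R2 + (1/2)·R1: [0, -1, 0, 2, 2, -1]
R3 ← R3 + (1/2)·R1: [0, 2, 0, -4, -4, 2]
R4 ← R4 − R1: [0, -2, 0, 4, 4, -2]
R3 ← R3 + (2)·R2: [0, 0, 0, 0, 0, 0]
R4 ← R4 − (2)·R2: [0, 0, 0, 0, 0, 0]
R5 ← R5 − (2)·R2: [0, 0, 0, 0, 0, 0]
Echelon form has 2 nonzero rows, so rank(P) = 2.
The row space has dimension equal to the rank: 2.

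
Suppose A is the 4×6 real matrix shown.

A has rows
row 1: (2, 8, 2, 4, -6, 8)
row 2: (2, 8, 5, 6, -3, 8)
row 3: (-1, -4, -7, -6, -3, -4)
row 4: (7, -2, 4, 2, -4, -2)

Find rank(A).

3

Row reduce to echelon form.
R2 ← R2 − R1: [0, 0, 3, 2, 3, 0]
R3 ← R3 + (1/2)·R1: [0, 0, -6, -4, -6, 0]
R4 ← R4 − (7/2)·R1: [0, -30, -3, -12, 17, -30]
Swap R2 ↔ R4
R4 ← R4 + (1/2)·R3: [0, 0, 0, 0, 0, 0]
Echelon form has 3 nonzero rows, so rank(A) = 3.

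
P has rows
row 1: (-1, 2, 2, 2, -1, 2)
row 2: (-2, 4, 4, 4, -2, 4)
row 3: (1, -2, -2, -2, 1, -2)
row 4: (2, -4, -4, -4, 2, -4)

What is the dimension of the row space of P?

Row reduce to echelon form.
R2 ← R2 − (2)·R1: [0, 0, 0, 0, 0, 0]
R3 ← R3 + R1: [0, 0, 0, 0, 0, 0]
R4 ← R4 + (2)·R1: [0, 0, 0, 0, 0, 0]
Echelon form has 1 nonzero row, so rank(P) = 1.
The row space has dimension equal to the rank: 1.

1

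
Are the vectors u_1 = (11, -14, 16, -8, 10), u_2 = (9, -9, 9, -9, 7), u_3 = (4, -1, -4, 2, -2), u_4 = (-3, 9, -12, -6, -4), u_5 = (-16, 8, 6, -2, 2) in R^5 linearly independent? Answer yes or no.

Form the matrix with these vectors as rows and row reduce.
R2 ← R2 − (9/11)·R1: [0, 27/11, -45/11, -27/11, -13/11]
R3 ← R3 − (4/11)·R1: [0, 45/11, -108/11, 54/11, -62/11]
R4 ← R4 + (3/11)·R1: [0, 57/11, -84/11, -90/11, -14/11]
R5 ← R5 + (16/11)·R1: [0, -136/11, 322/11, -150/11, 182/11]
R3 ← R3 − (5/3)·R2: [0, 0, -3, 9, -11/3]
R4 ← R4 − (19/9)·R2: [0, 0, 1, -3, 11/9]
R5 ← R5 + (136/27)·R2: [0, 0, 26/3, -26, 286/27]
R4 ← R4 + (1/3)·R3: [0, 0, 0, 0, 0]
R5 ← R5 + (26/9)·R3: [0, 0, 0, 0, 0]
3 nonzero rows, so the 5 vectors span a space of dimension 3.
Since 3 < 5, the vectors are linearly dependent.

no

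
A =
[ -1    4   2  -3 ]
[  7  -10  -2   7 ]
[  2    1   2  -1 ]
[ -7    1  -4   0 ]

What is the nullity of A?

2

Row reduce to echelon form.
R2 ← R2 + (7)·R1: [0, 18, 12, -14]
R3 ← R3 + (2)·R1: [0, 9, 6, -7]
R4 ← R4 − (7)·R1: [0, -27, -18, 21]
R3 ← R3 − (1/2)·R2: [0, 0, 0, 0]
R4 ← R4 + (3/2)·R2: [0, 0, 0, 0]
2 nonzero rows, so rank(A) = 2.
A has 4 columns; by rank–nullity, nullity = 4 − 2 = 2.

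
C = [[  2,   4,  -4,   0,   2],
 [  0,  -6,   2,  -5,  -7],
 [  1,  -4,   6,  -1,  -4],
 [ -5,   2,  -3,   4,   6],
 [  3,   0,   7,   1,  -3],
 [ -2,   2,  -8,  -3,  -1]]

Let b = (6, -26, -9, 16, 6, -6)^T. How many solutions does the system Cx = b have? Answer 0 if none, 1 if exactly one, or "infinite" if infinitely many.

infinite

Row reduce the augmented matrix [C | b].
R3 ← R3 − (1/2)·R1: [0, -6, 8, -1, -5, -12]
R4 ← R4 + (5/2)·R1: [0, 12, -13, 4, 11, 31]
R5 ← R5 − (3/2)·R1: [0, -6, 13, 1, -6, -3]
R6 ← R6 + R1: [0, 6, -12, -3, 1, 0]
R3 ← R3 − R2: [0, 0, 6, 4, 2, 14]
R4 ← R4 + (2)·R2: [0, 0, -9, -6, -3, -21]
R5 ← R5 − R2: [0, 0, 11, 6, 1, 23]
R6 ← R6 + R2: [0, 0, -10, -8, -6, -26]
R4 ← R4 + (3/2)·R3: [0, 0, 0, 0, 0, 0]
R5 ← R5 − (11/6)·R3: [0, 0, 0, -4/3, -8/3, -8/3]
R6 ← R6 + (5/3)·R3: [0, 0, 0, -4/3, -8/3, -8/3]
Swap R4 ↔ R5
R6 ← R6 − R4: [0, 0, 0, 0, 0, 0]
The echelon form has 4 nonzero rows, and every pivot lies in the first 5 columns, so rank(C) = rank([C|b]) = 4.
The system is consistent.
rank = 4 < 5 unknowns, so there are infinitely many solutions.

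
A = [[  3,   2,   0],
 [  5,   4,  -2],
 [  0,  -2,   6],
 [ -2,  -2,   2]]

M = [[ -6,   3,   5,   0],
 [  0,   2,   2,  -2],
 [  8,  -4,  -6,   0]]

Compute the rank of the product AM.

First compute AM:
[[-18,  13,  19,  -4],
 [-46,  31,  45,  -8],
 [ 48, -28, -40,   4],
 [ 28, -18, -26,   4]]
Now row reduce the product.
R2 ← R2 − (23/9)·R1: [0, -20/9, -32/9, 20/9]
R3 ← R3 + (8/3)·R1: [0, 20/3, 32/3, -20/3]
R4 ← R4 + (14/9)·R1: [0, 20/9, 32/9, -20/9]
R3 ← R3 + (3)·R2: [0, 0, 0, 0]
R4 ← R4 + R2: [0, 0, 0, 0]
2 nonzero rows, so rank(AM) = 2.

2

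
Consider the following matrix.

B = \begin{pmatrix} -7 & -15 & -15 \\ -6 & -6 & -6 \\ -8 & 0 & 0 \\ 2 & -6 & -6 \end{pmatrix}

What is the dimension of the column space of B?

2

Row reduce to echelon form.
R2 ← R2 − (6/7)·R1: [0, 48/7, 48/7]
R3 ← R3 − (8/7)·R1: [0, 120/7, 120/7]
R4 ← R4 + (2/7)·R1: [0, -72/7, -72/7]
R3 ← R3 − (5/2)·R2: [0, 0, 0]
R4 ← R4 + (3/2)·R2: [0, 0, 0]
Echelon form has 2 nonzero rows, so rank(B) = 2.
The column space has dimension equal to the rank: 2.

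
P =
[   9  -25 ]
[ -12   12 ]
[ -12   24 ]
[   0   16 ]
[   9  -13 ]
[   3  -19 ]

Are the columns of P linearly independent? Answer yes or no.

yes

Row reduce P to echelon form.
R2 ← R2 + (4/3)·R1: [0, -64/3]
R3 ← R3 + (4/3)·R1: [0, -28/3]
R5 ← R5 − R1: [0, 12]
R6 ← R6 − (1/3)·R1: [0, -32/3]
R3 ← R3 − (7/16)·R2: [0, 0]
R4 ← R4 + (3/4)·R2: [0, 0]
R5 ← R5 + (9/16)·R2: [0, 0]
R6 ← R6 − (1/2)·R2: [0, 0]
2 pivots among 2 columns.
Every column is a pivot column, so the columns are linearly independent.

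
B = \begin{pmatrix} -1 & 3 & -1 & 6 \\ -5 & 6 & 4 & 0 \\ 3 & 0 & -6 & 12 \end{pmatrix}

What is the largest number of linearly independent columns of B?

2

Row reduce to echelon form.
R2 ← R2 − (5)·R1: [0, -9, 9, -30]
R3 ← R3 + (3)·R1: [0, 9, -9, 30]
R3 ← R3 + R2: [0, 0, 0, 0]
Echelon form has 2 nonzero rows, so rank(B) = 2.
The rank gives the maximum number of linearly independent columns: 2.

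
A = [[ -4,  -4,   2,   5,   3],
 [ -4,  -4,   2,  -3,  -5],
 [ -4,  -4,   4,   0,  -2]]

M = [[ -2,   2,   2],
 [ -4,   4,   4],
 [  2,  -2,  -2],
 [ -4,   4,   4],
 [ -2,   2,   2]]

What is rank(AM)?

First compute AM:
[[  2,  -2,  -2],
 [ 50, -50, -50],
 [ 36, -36, -36]]
Now row reduce the product.
R2 ← R2 − (25)·R1: [0, 0, 0]
R3 ← R3 − (18)·R1: [0, 0, 0]
1 nonzero row, so rank(AM) = 1.

1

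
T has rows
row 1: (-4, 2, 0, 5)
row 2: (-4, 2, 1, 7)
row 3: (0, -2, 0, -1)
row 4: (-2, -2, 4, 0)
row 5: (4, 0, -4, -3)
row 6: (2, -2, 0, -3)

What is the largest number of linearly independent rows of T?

4

Row reduce to echelon form.
R2 ← R2 − R1: [0, 0, 1, 2]
R4 ← R4 − (1/2)·R1: [0, -3, 4, -5/2]
R5 ← R5 + R1: [0, 2, -4, 2]
R6 ← R6 + (1/2)·R1: [0, -1, 0, -1/2]
Swap R2 ↔ R3
R4 ← R4 − (3/2)·R2: [0, 0, 4, -1]
R5 ← R5 + R2: [0, 0, -4, 1]
R6 ← R6 − (1/2)·R2: [0, 0, 0, 0]
R4 ← R4 − (4)·R3: [0, 0, 0, -9]
R5 ← R5 + (4)·R3: [0, 0, 0, 9]
R5 ← R5 + R4: [0, 0, 0, 0]
Echelon form has 4 nonzero rows, so rank(T) = 4.
The rank gives the maximum number of linearly independent rows: 4.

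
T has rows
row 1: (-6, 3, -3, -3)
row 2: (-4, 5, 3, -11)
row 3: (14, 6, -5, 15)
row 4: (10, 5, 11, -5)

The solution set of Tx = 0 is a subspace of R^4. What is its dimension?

0

Row reduce to echelon form.
R2 ← R2 − (2/3)·R1: [0, 3, 5, -9]
R3 ← R3 + (7/3)·R1: [0, 13, -12, 8]
R4 ← R4 + (5/3)·R1: [0, 10, 6, -10]
R3 ← R3 − (13/3)·R2: [0, 0, -101/3, 47]
R4 ← R4 − (10/3)·R2: [0, 0, -32/3, 20]
R4 ← R4 − (32/101)·R3: [0, 0, 0, 516/101]
4 nonzero rows, so rank(T) = 4.
T has 4 columns; by rank–nullity, nullity = 4 − 4 = 0.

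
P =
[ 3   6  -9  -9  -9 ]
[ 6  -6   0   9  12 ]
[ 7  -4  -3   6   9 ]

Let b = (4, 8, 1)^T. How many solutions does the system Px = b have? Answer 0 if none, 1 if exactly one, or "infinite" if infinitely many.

Row reduce the augmented matrix [P | b].
R2 ← R2 − (2)·R1: [0, -18, 18, 27, 30, 0]
R3 ← R3 − (7/3)·R1: [0, -18, 18, 27, 30, -25/3]
R3 ← R3 − R2: [0, 0, 0, 0, 0, -25/3]
The echelon form has 3 nonzero rows; the last pivot sits in the augmented column, so rank(P) = 2 but rank([P|b]) = 3.
Since the ranks differ, the system is inconsistent.
It has no solutions.

0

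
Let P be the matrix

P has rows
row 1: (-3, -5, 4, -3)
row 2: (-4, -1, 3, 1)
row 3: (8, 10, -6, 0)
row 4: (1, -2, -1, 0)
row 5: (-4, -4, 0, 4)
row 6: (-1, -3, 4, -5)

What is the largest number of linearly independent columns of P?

Row reduce to echelon form.
R2 ← R2 − (4/3)·R1: [0, 17/3, -7/3, 5]
R3 ← R3 + (8/3)·R1: [0, -10/3, 14/3, -8]
R4 ← R4 + (1/3)·R1: [0, -11/3, 1/3, -1]
R5 ← R5 − (4/3)·R1: [0, 8/3, -16/3, 8]
R6 ← R6 − (1/3)·R1: [0, -4/3, 8/3, -4]
R3 ← R3 + (10/17)·R2: [0, 0, 56/17, -86/17]
R4 ← R4 + (11/17)·R2: [0, 0, -20/17, 38/17]
R5 ← R5 − (8/17)·R2: [0, 0, -72/17, 96/17]
R6 ← R6 + (4/17)·R2: [0, 0, 36/17, -48/17]
R4 ← R4 + (5/14)·R3: [0, 0, 0, 3/7]
R5 ← R5 + (9/7)·R3: [0, 0, 0, -6/7]
R6 ← R6 − (9/14)·R3: [0, 0, 0, 3/7]
R5 ← R5 + (2)·R4: [0, 0, 0, 0]
R6 ← R6 − R4: [0, 0, 0, 0]
Echelon form has 4 nonzero rows, so rank(P) = 4.
The rank gives the maximum number of linearly independent columns: 4.

4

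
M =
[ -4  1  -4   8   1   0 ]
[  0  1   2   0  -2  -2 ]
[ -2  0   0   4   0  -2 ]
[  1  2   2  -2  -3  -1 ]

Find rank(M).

Row reduce to echelon form.
R3 ← R3 − (1/2)·R1: [0, -1/2, 2, 0, -1/2, -2]
R4 ← R4 + (1/4)·R1: [0, 9/4, 1, 0, -11/4, -1]
R3 ← R3 + (1/2)·R2: [0, 0, 3, 0, -3/2, -3]
R4 ← R4 − (9/4)·R2: [0, 0, -7/2, 0, 7/4, 7/2]
R4 ← R4 + (7/6)·R3: [0, 0, 0, 0, 0, 0]
Echelon form has 3 nonzero rows, so rank(M) = 3.

3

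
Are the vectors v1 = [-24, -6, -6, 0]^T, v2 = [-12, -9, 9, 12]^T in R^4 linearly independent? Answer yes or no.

yes

Form the matrix with these vectors as rows and row reduce.
R2 ← R2 − (1/2)·R1: [0, -6, 12, 12]
2 nonzero rows, so the 2 vectors span a space of dimension 2.
Since 2 = 2, the vectors are linearly independent.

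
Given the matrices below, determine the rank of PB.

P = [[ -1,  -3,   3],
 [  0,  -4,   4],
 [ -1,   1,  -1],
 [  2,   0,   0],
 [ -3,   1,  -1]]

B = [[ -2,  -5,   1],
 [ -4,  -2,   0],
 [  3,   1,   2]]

2

First compute PB:
[[ 23,  14,   5],
 [ 28,  12,   8],
 [ -5,   2,  -3],
 [ -4, -10,   2],
 [ -1,  12,  -5]]
Now row reduce the product.
R2 ← R2 − (28/23)·R1: [0, -116/23, 44/23]
R3 ← R3 + (5/23)·R1: [0, 116/23, -44/23]
R4 ← R4 + (4/23)·R1: [0, -174/23, 66/23]
R5 ← R5 + (1/23)·R1: [0, 290/23, -110/23]
R3 ← R3 + R2: [0, 0, 0]
R4 ← R4 − (3/2)·R2: [0, 0, 0]
R5 ← R5 + (5/2)·R2: [0, 0, 0]
2 nonzero rows, so rank(PB) = 2.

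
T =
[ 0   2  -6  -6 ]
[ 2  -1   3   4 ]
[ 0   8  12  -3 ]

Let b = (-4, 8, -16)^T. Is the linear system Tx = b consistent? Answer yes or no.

yes

Row reduce the augmented matrix [T | b].
Swap R1 ↔ R2
R3 ← R3 − (4)·R2: [0, 0, 36, 21, 0]
The echelon form has 3 nonzero rows, and every pivot lies in the first 4 columns, so rank(T) = rank([T|b]) = 3.
The system is consistent.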